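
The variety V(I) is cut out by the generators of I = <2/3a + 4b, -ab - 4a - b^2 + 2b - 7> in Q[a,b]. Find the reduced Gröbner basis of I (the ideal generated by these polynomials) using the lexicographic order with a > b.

G = {a + 6b, b^2 + 26/5b - 7/5}

Buchberger's algorithm terminates because the ascending chain of leading-term ideals stabilizes.

f_1 = 2/3a + 4b, LT = a.
f_2 = -ab - 4a - b^2 + 2b - 7, LT = ab.

S(f_1,f_2): lcm = ab. S = -4a + 5b^2 + 2b - 7.
  leading term a: subtract (-6)·f_1 from -4a + 5b^2 + 2b - 7 → 5b^2 + 26b - 7
  leading term b^2: no divisor's leading term divides it; move 5b^2 to the remainder.
  leading term b: no divisor's leading term divides it; move 26b to the remainder.
  leading term 1: no divisor's leading term divides it; move -7 to the remainder.
  remainder 5b^2 + 26b - 7 ≠ 0; add g_3 = 5b^2 + 26b - 7 to the basis.

The other S-polynomials (S(f_1,g_3), S(f_2,g_3)) all reduce to 0 modulo the current basis, so we have a Gröbner basis.
Inter-reduce: drop elements whose leading term is divisible by another's, tail-reduce, and make monic.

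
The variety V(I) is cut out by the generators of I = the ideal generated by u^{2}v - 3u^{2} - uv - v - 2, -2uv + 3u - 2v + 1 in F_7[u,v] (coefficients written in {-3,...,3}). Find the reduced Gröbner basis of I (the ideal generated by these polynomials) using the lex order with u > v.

G = {u + 3v^{2} - 2, v^{3} + 2v^{2} - v}

f_1 = u^{2}v - 3u^{2} - uv - v - 2, LT = u^{2}v.
f_2 = -2uv + 3u - 2v + 1, LT = uv.

S(f_1,f_2): lcm = u^{2}v. S = 2u^{2} - 2uv - 3u - v - 2.
  leading term u^{2}: no divisor's leading term divides it; move 2u^{2} to the remainder.
  leading term uv: subtract (1)·f_2 from -2uv - 3u - v - 2 → u + v - 3
  leading term u: no divisor's leading term divides it; move u to the remainder.
  leading term v: no divisor's leading term divides it; move v to the remainder.
  leading term 1: no divisor's leading term divides it; move -3 to the remainder.
  remainder 2u^{2} + u + v - 3 ≠ 0; add g_3 = 2u^{2} + u + v - 3 to the basis.

S(f_1,g_3): lcm = u^{2}v. S = -3u^{2} + 2uv + 3v^{2} - 3v - 2.
  leading term u^{2}: subtract (2)·g_3 from -3u^{2} + 2uv + 3v^{2} - 3v - 2 → 2uv - 2u + 3v^{2} + 2v - 3
  leading term uv: subtract (-1)·f_2 from 2uv - 2u + 3v^{2} + 2v - 3 → u + 3v^{2} - 2
  leading term u: no divisor's leading term divides it; move u to the remainder.
  leading term v^{2}: no divisor's leading term divides it; move 3v^{2} to the remainder.
  leading term 1: no divisor's leading term divides it; move -2 to the remainder.
  remainder u + 3v^{2} - 2 ≠ 0; add g_4 = u + 3v^{2} - 2 to the basis.

S(f_1,g_4): lcm = u^{2}v. S = -3u^{2} - 3uv^{3} + uv - v - 2.
  leading term u^{2}: subtract (2)·g_3 from -3u^{2} - 3uv^{3} + uv - v - 2 → -3uv^{3} + uv - 2u - 3v - 3
  leading term uv^{3}: subtract (-2v^{2})·f_2 from -3uv^{3} + uv - 2u - 3v - 3 → -uv^{2} + uv - 2u + 3v^{3} + 2v^{2} - 3v - 3
  leading term uv^{2}: subtract (-3v)·f_2 from -uv^{2} + uv - 2u + 3v^{3} + 2v^{2} - 3v - 3 → 3uv - 2u + 3v^{3} + 3v^{2} - 3
  leading term uv: subtract (2)·f_2 from 3uv - 2u + 3v^{3} + 3v^{2} - 3 → -u + 3v^{3} + 3v^{2} - 3v + 2
  leading term u: subtract (-1)·g_4 from -u + 3v^{3} + 3v^{2} - 3v + 2 → 3v^{3} - v^{2} - 3v
  leading term v^{3}: no divisor's leading term divides it; move 3v^{3} to the remainder.
  leading term v^{2}: no divisor's leading term divides it; move -v^{2} to the remainder.
  leading term v: no divisor's leading term divides it; move -3v to the remainder.
  remainder 3v^{3} - v^{2} - 3v ≠ 0; add g_5 = 3v^{3} - v^{2} - 3v to the basis.

The other S-polynomials (S(f_2,g_3), S(f_2,g_4), S(g_3,g_4), S(f_1,g_5), S(f_2,g_5), S(g_3,g_5), S(g_4,g_5)) all reduce to 0 modulo the current basis, so we have a Gröbner basis.
Inter-reduce: drop elements whose leading term is divisible by another's, tail-reduce, and make monic.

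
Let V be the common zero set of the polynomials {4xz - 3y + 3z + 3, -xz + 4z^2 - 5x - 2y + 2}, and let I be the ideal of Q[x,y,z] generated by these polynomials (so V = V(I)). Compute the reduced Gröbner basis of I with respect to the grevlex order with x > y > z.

f_1 = 4xz - 3y + 3z + 3, LT = xz.
f_2 = -xz + 4z^2 - 5x - 2y + 2, LT = xz.

S(f_1,f_2): lcm = xz. S = 4z^2 - 5x - 11/4y + 3/4z + 11/4.
  leading term z^2: no divisor's leading term divides it; move 4z^2 to the remainder.
  leading term x: no divisor's leading term divides it; move -5x to the remainder.
  leading term y: no divisor's leading term divides it; move -11/4y to the remainder.
  leading term z: no divisor's leading term divides it; move 3/4z to the remainder.
  leading term 1: no divisor's leading term divides it; move 11/4 to the remainder.
  remainder 4z^2 - 5x - 11/4y + 3/4z + 11/4 ≠ 0; add g_3 = 4z^2 - 5x - 11/4y + 3/4z + 11/4 to the basis.

S(f_1,g_3): lcm = xz^2. S = 5/4x^2 + 11/16xy - 3/16xz - 3/4yz + 3/4z^2 - 11/16x + 3/4z.
  leading term x^2: no divisor's leading term divides it; move 5/4x^2 to the remainder.
  leading term xy: no divisor's leading term divides it; move 11/16xy to the remainder.
  leading term xz: subtract (-3/64)·f_1 from -3/16xz - 3/4yz + 3/4z^2 - 11/16x + 3/4z → -3/4yz + 3/4z^2 - 11/16x - 9/64y + 57/64z + 9/64
  leading term yz: no divisor's leading term divides it; move -3/4yz to the remainder.
  leading term z^2: subtract (3/16)·g_3 from 3/4z^2 - 11/16x - 9/64y + 57/64z + 9/64 → 1/4x + 3/8y + 3/4z - 3/8
  leading term x: no divisor's leading term divides it; move 1/4x to the remainder.
  leading term y: no divisor's leading term divides it; move 3/8y to the remainder.
  leading term z: no divisor's leading term divides it; move 3/4z to the remainder.
  leading term 1: no divisor's leading term divides it; move -3/8 to the remainder.
  remainder 5/4x^2 + 11/16xy - 3/4yz + 1/4x + 3/8y + 3/4z - 3/8 ≠ 0; add g_4 = 5/4x^2 + 11/16xy - 3/4yz + 1/4x + 3/8y + 3/4z - 3/8 to the basis.

The other S-polynomials (S(f_2,g_3), S(f_1,g_4), S(f_2,g_4), S(g_3,g_4)) all reduce to 0 modulo the current basis, so we have a Gröbner basis.
Inter-reduce: drop elements whose leading term is divisible by another's, tail-reduce, and make monic.

G = {x^2 + 11/20xy - 3/5yz + 1/5x + 3/10y + 3/5z - 3/10, xz - 3/4y + 3/4z + 3/4, z^2 - 5/4x - 11/16y + 3/16z + 11/16}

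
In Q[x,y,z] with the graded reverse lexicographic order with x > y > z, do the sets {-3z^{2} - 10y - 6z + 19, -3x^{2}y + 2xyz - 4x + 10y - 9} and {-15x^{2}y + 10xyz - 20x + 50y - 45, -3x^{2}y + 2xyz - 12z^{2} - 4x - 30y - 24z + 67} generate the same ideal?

Since reduced Gröbner bases are canonical representatives of ideals under a given ordering, it suffices to compute and compare them.
Buchberger on the first generating set:
f_1 = -3z^{2} - 10y - 6z + 19, LT = z^{2}.
f_2 = -3x^{2}y + 2xyz - 4x + 10y - 9, LT = x^{2}y.

S(f_1,f_2): leading monomials are coprime, so the S-polynomial reduces to 0 (Buchberger's first criterion).
Every S-polynomial of the final basis reduces to 0, so we have a Gröbner basis.
Inter-reduce: drop elements whose leading term is divisible by another's, tail-reduce, and make monic.
Reduced Gröbner basis: {x^{2}y - \tfrac{2}{3}xyz + \tfrac{4}{3}x - \tfrac{10}{3}y + 3, z^{2} + \tfrac{10}{3}y + 2z - \tfrac{19}{3}}.

Buchberger on the second generating set:
h_1 = -15x^{2}y + 10xyz - 20x + 50y - 45, LT = x^{2}y.
h_2 = -3x^{2}y + 2xyz - 12z^{2} - 4x - 30y - 24z + 67, LT = x^{2}y.

S(h_1,h_2): lcm = x^{2}y. S = -4z^{2} - \tfrac{40}{3}y - 8z + \tfrac{76}{3}.
  leading term z^{2}: no divisor's leading term divides it; move -4z^{2} to the remainder.
  leading term y: no divisor's leading term divides it; move -\tfrac{40}{3}y to the remainder.
  leading term z: no divisor's leading term divides it; move -8z to the remainder.
  leading term 1: no divisor's leading term divides it; move \tfrac{76}{3} to the remainder.
  remainder -4z^{2} - \tfrac{40}{3}y - 8z + \tfrac{76}{3} ≠ 0; add k_3 = -4z^{2} - \tfrac{40}{3}y - 8z + \tfrac{76}{3} to the basis.

S(h_1,k_3): leading monomials are coprime, so the S-polynomial reduces to 0 (Buchberger's first criterion).
S(h_2,k_3): leading monomials are coprime, so the S-polynomial reduces to 0 (Buchberger's first criterion).
Every S-polynomial of the final basis reduces to 0, so we have a Gröbner basis.
Inter-reduce: drop elements whose leading term is divisible by another's, tail-reduce, and make monic.
Reduced Gröbner basis: {x^{2}y - \tfrac{2}{3}xyz + \tfrac{4}{3}x - \tfrac{10}{3}y + 3, z^{2} + \tfrac{10}{3}y + 2z - \tfrac{19}{3}}.

These coincide, so the ideals are equal.

Yes, the ideals are equal.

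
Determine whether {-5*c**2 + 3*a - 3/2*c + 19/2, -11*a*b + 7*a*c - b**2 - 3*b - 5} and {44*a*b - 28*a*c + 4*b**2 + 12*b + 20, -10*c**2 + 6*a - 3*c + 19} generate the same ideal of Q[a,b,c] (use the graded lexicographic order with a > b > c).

Equality of ideals is decidable: compute both reduced Gröbner bases (unique for the ordering) and check whether they agree.
Buchberger on the first generating set:
f_1 = -5*c**2 + 3*a - 3/2*c + 19/2, LT = c**2.
f_2 = -11*a*b + 7*a*c - b**2 - 3*b - 5, LT = a*b.

S(f_1,f_2): leading monomials are coprime, so the S-polynomial reduces to 0 (Buchberger's first criterion).
Every S-polynomial of the final basis reduces to 0, so we have a Gröbner basis.
Inter-reduce: drop elements whose leading term is divisible by another's, tail-reduce, and make monic.
Reduced Gröbner basis: {a*b - 7/11*a*c + 1/11*b**2 + 3/11*b + 5/11, c**2 - 3/5*a + 3/10*c - 19/10}.

Buchberger on the second generating set:
h_1 = 44*a*b - 28*a*c + 4*b**2 + 12*b + 20, LT = a*b.
h_2 = -10*c**2 + 6*a - 3*c + 19, LT = c**2.

S(h_1,h_2): leading monomials are coprime, so the S-polynomial reduces to 0 (Buchberger's first criterion).
Every S-polynomial of the final basis reduces to 0, so we have a Gröbner basis.
Inter-reduce: drop elements whose leading term is divisible by another's, tail-reduce, and make monic.
Reduced Gröbner basis: {a*b - 7/11*a*c + 1/11*b**2 + 3/11*b + 5/11, c**2 - 3/5*a + 3/10*c - 19/10}.

Same reduced basis, so the two generating sets span the same ideal.

Yes, the ideals are equal.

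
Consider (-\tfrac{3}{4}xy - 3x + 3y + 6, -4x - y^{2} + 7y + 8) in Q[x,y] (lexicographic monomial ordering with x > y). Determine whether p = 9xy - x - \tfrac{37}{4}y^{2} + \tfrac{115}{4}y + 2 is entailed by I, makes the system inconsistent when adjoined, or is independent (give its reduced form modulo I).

9xy - x - \tfrac{37}{4}y^{2} + \tfrac{115}{4}y + 2 lies in I (it reduces to 0).

First compute the reduced Gröbner basis of I by Buchberger's algorithm.
f_1 = -\tfrac{3}{4}xy - 3x + 3y + 6, LT = xy.
f_2 = -4x - y^{2} + 7y + 8, LT = x.

S(f_1,f_2): lcm = xy. S = 4x - \tfrac{1}{4}y^{3} + \tfrac{7}{4}y^{2} - 2y - 8.
  leading term x: subtract (-1)·f_2 from 4x - \tfrac{1}{4}y^{3} + \tfrac{7}{4}y^{2} - 2y - 8 → -\tfrac{1}{4}y^{3} + \tfrac{3}{4}y^{2} + 5y
  leading term y^{3}: no divisor's leading term divides it; move -\tfrac{1}{4}y^{3} to the remainder.
  leading term y^{2}: no divisor's leading term divides it; move \tfrac{3}{4}y^{2} to the remainder.
  leading term y: no divisor's leading term divides it; move 5y to the remainder.
  remainder -\tfrac{1}{4}y^{3} + \tfrac{3}{4}y^{2} + 5y ≠ 0; add h_3 = -\tfrac{1}{4}y^{3} + \tfrac{3}{4}y^{2} + 5y to the basis.

The other S-polynomials (S(f_1,h_3), S(f_2,h_3)) all reduce to 0 modulo the current basis, so we have a Gröbner basis.
Inter-reduce: drop elements whose leading term is divisible by another's, tail-reduce, and make monic.
Reduced Gröbner basis: {x + \tfrac{1}{4}y^{2} - \tfrac{7}{4}y - 2, y^{3} - 3y^{2} - 20y}.
Label its elements g_1 = x + \tfrac{1}{4}y^{2} - \tfrac{7}{4}y - 2, g_2 = y^{3} - 3y^{2} - 20y.

Reduce p = 9xy - x - \tfrac{37}{4}y^{2} + \tfrac{115}{4}y + 2 modulo G:
  leading term xy: subtract (9y)·g_1 from 9xy - x - \tfrac{37}{4}y^{2} + \tfrac{115}{4}y + 2 → -x - \tfrac{9}{4}y^{3} + \tfrac{13}{2}y^{2} + \tfrac{187}{4}y + 2
  leading term x: subtract (-1)·g_1 from -x - \tfrac{9}{4}y^{3} + \tfrac{13}{2}y^{2} + \tfrac{187}{4}y + 2 → -\tfrac{9}{4}y^{3} + \tfrac{27}{4}y^{2} + 45y
  leading term y^{3}: subtract (-\tfrac{9}{4})·g_2 from -\tfrac{9}{4}y^{3} + \tfrac{27}{4}y^{2} + 45y → 0
  normal form = 0.
Since the normal form is 0, p ∈ I.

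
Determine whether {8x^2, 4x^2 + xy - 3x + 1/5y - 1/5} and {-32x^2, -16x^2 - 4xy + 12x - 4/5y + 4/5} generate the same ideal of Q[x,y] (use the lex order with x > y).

Equality of ideals is decidable: compute both reduced Gröbner bases (unique for the ordering) and check whether they agree.
Buchberger on the first generating set:
f_1 = 8x^2, LT = x^2.
f_2 = 4x^2 + xy - 3x + 1/5y - 1/5, LT = x^2.

S(f_1,f_2): lcm = x^2. S = -1/4xy + 3/4x - 1/20y + 1/20.
  leading term xy: no divisor's leading term divides it; move -1/4xy to the remainder.
  leading term x: no divisor's leading term divides it; move 3/4x to the remainder.
  leading term y: no divisor's leading term divides it; move -1/20y to the remainder.
  leading term 1: no divisor's leading term divides it; move 1/20 to the remainder.
  remainder -1/4xy + 3/4x - 1/20y + 1/20 ≠ 0; add g_3 = -1/4xy + 3/4x - 1/20y + 1/20 to the basis.

S(f_1,g_3): lcm = x^2y. S = 3x^2 - 1/5xy + 1/5x.
  leading term x^2: subtract (3/8)·f_1 from 3x^2 - 1/5xy + 1/5x → -1/5xy + 1/5x
  leading term xy: subtract (4/5)·g_3 from -1/5xy + 1/5x → -2/5x + 1/25y - 1/25
  leading term x: no divisor's leading term divides it; move -2/5x to the remainder.
  leading term y: no divisor's leading term divides it; move 1/25y to the remainder.
  leading term 1: no divisor's leading term divides it; move -1/25 to the remainder.
  remainder -2/5x + 1/25y - 1/25 ≠ 0; add g_4 = -2/5x + 1/25y - 1/25 to the basis.

S(g_3,g_4): lcm = xy. S = -3x + 1/10y^2 + 1/10y - 1/5.
  leading term x: subtract (15/2)·g_4 from -3x + 1/10y^2 + 1/10y - 1/5 → 1/10y^2 - 1/5y + 1/10
  leading term y^2: no divisor's leading term divides it; move 1/10y^2 to the remainder.
  leading term y: no divisor's leading term divides it; move -1/5y to the remainder.
  leading term 1: no divisor's leading term divides it; move 1/10 to the remainder.
  remainder 1/10y^2 - 1/5y + 1/10 ≠ 0; add g_5 = 1/10y^2 - 1/5y + 1/10 to the basis.

The other S-polynomials (S(f_2,g_3), S(f_1,g_4), S(f_2,g_4), S(f_1,g_5), S(f_2,g_5), S(g_3,g_5), S(g_4,g_5)) all reduce to 0 modulo the current basis, so we have a Gröbner basis.
Inter-reduce: drop elements whose leading term is divisible by another's, tail-reduce, and make monic.
Reduced Gröbner basis: {x - 1/10y + 1/10, y^2 - 2y + 1}.

Buchberger on the second generating set:
h_1 = -32x^2, LT = x^2.
h_2 = -16x^2 - 4xy + 12x - 4/5y + 4/5, LT = x^2.

S(h_1,h_2): lcm = x^2. S = -1/4xy + 3/4x - 1/20y + 1/20.
  leading term xy: no divisor's leading term divides it; move -1/4xy to the remainder.
  leading term x: no divisor's leading term divides it; move 3/4x to the remainder.
  leading term y: no divisor's leading term divides it; move -1/20y to the remainder.
  leading term 1: no divisor's leading term divides it; move 1/20 to the remainder.
  remainder -1/4xy + 3/4x - 1/20y + 1/20 ≠ 0; add k_3 = -1/4xy + 3/4x - 1/20y + 1/20 to the basis.

S(h_1,k_3): lcm = x^2y. S = 3x^2 - 1/5xy + 1/5x.
  leading term x^2: subtract (-3/32)·h_1 from 3x^2 - 1/5xy + 1/5x → -1/5xy + 1/5x
  leading term xy: subtract (4/5)·k_3 from -1/5xy + 1/5x → -2/5x + 1/25y - 1/25
  leading term x: no divisor's leading term divides it; move -2/5x to the remainder.
  leading term y: no divisor's leading term divides it; move 1/25y to the remainder.
  leading term 1: no divisor's leading term divides it; move -1/25 to the remainder.
  remainder -2/5x + 1/25y - 1/25 ≠ 0; add k_4 = -2/5x + 1/25y - 1/25 to the basis.

S(k_3,k_4): lcm = xy. S = -3x + 1/10y^2 + 1/10y - 1/5.
  leading term x: subtract (15/2)·k_4 from -3x + 1/10y^2 + 1/10y - 1/5 → 1/10y^2 - 1/5y + 1/10
  leading term y^2: no divisor's leading term divides it; move 1/10y^2 to the remainder.
  leading term y: no divisor's leading term divides it; move -1/5y to the remainder.
  leading term 1: no divisor's leading term divides it; move 1/10 to the remainder.
  remainder 1/10y^2 - 1/5y + 1/10 ≠ 0; add k_5 = 1/10y^2 - 1/5y + 1/10 to the basis.

The other S-polynomials (S(h_2,k_3), S(h_1,k_4), S(h_2,k_4), S(h_1,k_5), S(h_2,k_5), S(k_3,k_5), S(k_4,k_5)) all reduce to 0 modulo the current basis, so we have a Gröbner basis.
Inter-reduce: drop elements whose leading term is divisible by another's, tail-reduce, and make monic.
Reduced Gröbner basis: {x - 1/10y + 1/10, y^2 - 2y + 1}.

These coincide, so the ideals are equal.

Yes, the ideals are equal.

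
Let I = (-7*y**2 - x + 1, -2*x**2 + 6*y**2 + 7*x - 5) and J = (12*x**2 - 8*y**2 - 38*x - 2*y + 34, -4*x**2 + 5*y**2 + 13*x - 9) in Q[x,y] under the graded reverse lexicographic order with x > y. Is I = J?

No, the ideals differ.

Since reduced Gröbner bases are canonical representatives of ideals under a given ordering, it suffices to compute and compare them.
Buchberger on the first generating set:
f_1 = -7*y**2 - x + 1, LT = y**2.
f_2 = -2*x**2 + 6*y**2 + 7*x - 5, LT = x**2.

The S-polynomials (S(f_1,f_2)) all reduce to 0 modulo the current basis, so we have a Gröbner basis.
Inter-reduce: drop elements whose leading term is divisible by another's, tail-reduce, and make monic.
Reduced Gröbner basis: {x**2 - 43/14*x + 29/14, y**2 + 1/7*x - 1/7}.

Buchberger on the second generating set:
h_1 = 12*x**2 - 8*y**2 - 38*x - 2*y + 34, LT = x**2.
h_2 = -4*x**2 + 5*y**2 + 13*x - 9, LT = x**2.

S(h_1,h_2): lcm = x**2. S = 7/12*y**2 + 1/12*x - 1/6*y + 7/12.
  leading term y**2: no divisor's leading term divides it; move 7/12*y**2 to the remainder.
  leading term x: no divisor's leading term divides it; move 1/12*x to the remainder.
  leading term y: no divisor's leading term divides it; move -1/6*y to the remainder.
  leading term 1: no divisor's leading term divides it; move 7/12 to the remainder.
  remainder 7/12*y**2 + 1/12*x - 1/6*y + 7/12 ≠ 0; add k_3 = 7/12*y**2 + 1/12*x - 1/6*y + 7/12 to the basis.

The other S-polynomials (S(h_1,k_3), S(h_2,k_3)) all reduce to 0 modulo the current basis, so we have a Gröbner basis.
Inter-reduce: drop elements whose leading term is divisible by another's, tail-reduce, and make monic.
Reduced Gröbner basis: {x**2 - 43/14*x - 5/14*y + 7/2, y**2 + 1/7*x - 2/7*y + 1}.

These differ, so the ideals are not equal.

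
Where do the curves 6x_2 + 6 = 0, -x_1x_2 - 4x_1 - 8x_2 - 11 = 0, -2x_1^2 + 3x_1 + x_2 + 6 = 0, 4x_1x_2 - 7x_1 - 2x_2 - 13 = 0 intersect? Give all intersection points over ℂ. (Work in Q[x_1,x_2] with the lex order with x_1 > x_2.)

Compute a lex Gröbner basis by Buchberger's algorithm.
f_1 = 6x_2 + 6, LT = x_2.
f_2 = -x_1x_2 - 4x_1 - 8x_2 - 11, LT = x_1x_2.
f_3 = -2x_1^2 + 3x_1 + x_2 + 6, LT = x_1^2.
f_4 = 4x_1x_2 - 7x_1 - 2x_2 - 13, LT = x_1x_2.

S(f_1,f_2): lcm = x_1x_2. S = -3x_1 - 8x_2 - 11.
  leading term x_1: no divisor's leading term divides it; move -3x_1 to the remainder.
  leading term x_2: subtract (-4/3)·f_1 from -8x_2 - 11 → -3
  leading term 1: no divisor's leading term divides it; move -3 to the remainder.
  remainder -3x_1 - 3 ≠ 0; add h_5 = -3x_1 - 3 to the basis.

The other S-polynomials (S(f_1,f_3), S(f_1,f_4), S(f_2,f_3), S(f_2,f_4), S(f_3,f_4), S(f_1,h_5), S(f_2,h_5), S(f_3,h_5), S(f_4,h_5)) all reduce to 0 modulo the current basis, so we have a Gröbner basis.
Inter-reduce: drop elements whose leading term is divisible by another's, tail-reduce, and make monic.
Reduced Gröbner basis: {x_1 + 1, x_2 + 1}.

A lex Gröbner basis eliminates variables successively. Here x_2 + 1 depends only on x_2, with roots {-1}; lifting each root through the earlier basis elements recovers the full solutions.
  x_2 = -1: the earlier basis element becomes x_1 + 1 = 0, giving x_1 = -1 — point (-1, -1).
Check: every point annihilates each of the original generators.

{(-1, -1)}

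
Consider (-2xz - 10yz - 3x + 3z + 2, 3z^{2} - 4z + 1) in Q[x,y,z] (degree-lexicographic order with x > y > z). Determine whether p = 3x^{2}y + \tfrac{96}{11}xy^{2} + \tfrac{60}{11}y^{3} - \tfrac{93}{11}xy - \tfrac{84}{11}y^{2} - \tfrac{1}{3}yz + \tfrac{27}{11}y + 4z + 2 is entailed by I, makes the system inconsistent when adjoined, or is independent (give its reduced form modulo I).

First compute the reduced Gröbner basis of I by Buchberger's algorithm.
f_1 = -2xz - 10yz - 3x + 3z + 2, LT = xz.
f_2 = 3z^{2} - 4z + 1, LT = z^{2}.

S(f_1,f_2): lcm = xz^{2}. S = 5yz^{2} + \tfrac{17}{6}xz - \tfrac{3}{2}z^{2} - \tfrac{1}{3}x - z.
  reduce S modulo (f_1, f_2):
  remainder -\tfrac{15}{2}yz - \tfrac{55}{12}x - \tfrac{5}{3}y + \tfrac{5}{4}z + \tfrac{10}{3} ≠ 0; add h_3 = -\tfrac{15}{2}yz - \tfrac{55}{12}x - \tfrac{5}{3}y + \tfrac{5}{4}z + \tfrac{10}{3} to the basis.

S(f_1,h_3): lcm = xyz. S = 5y^{2}z - \tfrac{11}{18}x^{2} + \tfrac{23}{18}xy + \tfrac{1}{6}xz - \tfrac{3}{2}yz + \tfrac{4}{9}x - y.
  reduce S modulo (f_1, f_2, h_3):
  remainder -\tfrac{11}{18}x^{2} - \tfrac{16}{9}xy - \tfrac{10}{9}y^{2} + \tfrac{10}{9}x + \tfrac{14}{9}y - \tfrac{1}{2} ≠ 0; add h_4 = -\tfrac{11}{18}x^{2} - \tfrac{16}{9}xy - \tfrac{10}{9}y^{2} + \tfrac{10}{9}x + \tfrac{14}{9}y - \tfrac{1}{2} to the basis.

The other S-polynomials (S(f_2,h_3), S(f_1,h_4), S(f_2,h_4), S(h_3,h_4)) all reduce to 0 modulo the current basis, so we have a Gröbner basis.
Inter-reduce: drop elements whose leading term is divisible by another's, tail-reduce, and make monic.
Reduced Gröbner basis: {x^{2} + \tfrac{32}{11}xy + \tfrac{20}{11}y^{2} - \tfrac{20}{11}x - \tfrac{28}{11}y + \tfrac{9}{11}, xz - \tfrac{14}{9}x - \tfrac{10}{9}y - \tfrac{2}{3}z + \tfrac{11}{9}, yz + \tfrac{11}{18}x + \tfrac{2}{9}y - \tfrac{1}{6}z - \tfrac{4}{9}, z^{2} - \tfrac{4}{3}z + \tfrac{1}{3}}.
Label its elements g_1 = x^{2} + \tfrac{32}{11}xy + \tfrac{20}{11}y^{2} - \tfrac{20}{11}x - \tfrac{28}{11}y + \tfrac{9}{11}, g_2 = xz - \tfrac{14}{9}x - \tfrac{10}{9}y - \tfrac{2}{3}z + \tfrac{11}{9}, g_3 = yz + \tfrac{11}{18}x + \tfrac{2}{9}y - \tfrac{1}{6}z - \tfrac{4}{9}, g_4 = z^{2} - \tfrac{4}{3}z + \tfrac{1}{3}.

Reduce p = 3x^{2}y + \tfrac{96}{11}xy^{2} + \tfrac{60}{11}y^{3} - \tfrac{93}{11}xy - \tfrac{84}{11}y^{2} - \tfrac{1}{3}yz + \tfrac{27}{11}y + 4z + 2 modulo G:
  leading term x^{2}y: subtract (3y)·g_1 from 3x^{2}y + \tfrac{96}{11}xy^{2} + \tfrac{60}{11}y^{3} - \tfrac{93}{11}xy - \tfrac{84}{11}y^{2} - \tfrac{1}{3}yz + \tfrac{27}{11}y + 4z + 2 → -3xy - \tfrac{1}{3}yz + 4z + 2
  leading term xy: no divisor's leading term divides it; move -3xy to the remainder.
  leading term yz: subtract (-\tfrac{1}{3})·g_3 from -\tfrac{1}{3}yz + 4z + 2 → \tfrac{11}{54}x + \tfrac{2}{27}y + \tfrac{71}{18}z + \tfrac{50}{27}
  leading term x: no divisor's leading term divides it; move \tfrac{11}{54}x to the remainder.
  leading term y: no divisor's leading term divides it; move \tfrac{2}{27}y to the remainder.
  leading term z: no divisor's leading term divides it; move \tfrac{71}{18}z to the remainder.
  leading term 1: no divisor's leading term divides it; move \tfrac{50}{27} to the remainder.
  normal form = -3xy + \tfrac{11}{54}x + \tfrac{2}{27}y + \tfrac{71}{18}z + \tfrac{50}{27}.
The normal form is nonzero, so p ∉ I. Since p minus its normal form lies in I, I + (p) = I + (r) where r = -3xy + \tfrac{11}{54}x + \tfrac{2}{27}y + \tfrac{71}{18}z + \tfrac{50}{27}; decide whether this ideal is the whole ring.
Run Buchberger on G together with r (pairs among the g_i already reduce to 0 since G is a Gröbner basis):
g_1 = x^{2} + \tfrac{32}{11}xy + \tfrac{20}{11}y^{2} - \tfrac{20}{11}x - \tfrac{28}{11}y + \tfrac{9}{11}, LT = x^{2}.
g_2 = xz - \tfrac{14}{9}x - \tfrac{10}{9}y - \tfrac{2}{3}z + \tfrac{11}{9}, LT = xz.
g_3 = yz + \tfrac{11}{18}x + \tfrac{2}{9}y - \tfrac{1}{6}z - \tfrac{4}{9}, LT = yz.
g_4 = z^{2} - \tfrac{4}{3}z + \tfrac{1}{3}, LT = z^{2}.
r = -3xy + \tfrac{11}{54}x + \tfrac{2}{27}y + \tfrac{71}{18}z + \tfrac{50}{27}, LT = xy.

S(g_1,r): lcm = x^{2}y. S = \tfrac{32}{11}xy^{2} + \tfrac{20}{11}y^{3} + \tfrac{11}{162}x^{2} - \tfrac{1598}{891}xy + \tfrac{71}{54}xz - \tfrac{28}{11}y^{2} + \tfrac{50}{81}x + \tfrac{9}{11}y.
  reduce S modulo (g_1, g_2, g_3, g_4, r):
  remainder \tfrac{20}{11}y^{3} - \tfrac{2314}{891}y^{2} + \tfrac{2144}{6561}x + \tfrac{242018}{72171}y - \tfrac{1846}{2187}z - \tfrac{77200}{72171} ≠ 0; add m_6 = \tfrac{20}{11}y^{3} - \tfrac{2314}{891}y^{2} + \tfrac{2144}{6561}x + \tfrac{242018}{72171}y - \tfrac{1846}{2187}z - \tfrac{77200}{72171} to the basis.

S(g_2,r): lcm = xyz. S = -\tfrac{14}{9}xy + \tfrac{11}{162}xz - \tfrac{10}{9}y^{2} - \tfrac{52}{81}yz + \tfrac{71}{54}z^{2} + \tfrac{11}{9}y + \tfrac{50}{81}z.
  reduce S modulo (g_1, g_2, g_3, g_4, r, m_6):
  remainder -\tfrac{10}{9}y^{2} + \tfrac{286}{729}x + \tfrac{1022}{729}y + \tfrac{64}{243}z - \tfrac{1288}{729} ≠ 0; add m_7 = -\tfrac{10}{9}y^{2} + \tfrac{286}{729}x + \tfrac{1022}{729}y + \tfrac{64}{243}z - \tfrac{1288}{729} to the basis.

The other S-polynomials (S(g_1,g_2), S(g_1,g_3), S(g_1,g_4), S(g_2,g_3), S(g_2,g_4), S(g_3,g_4), S(g_3,r), S(g_4,r), S(g_1,m_6), S(g_2,m_6), S(g_3,m_6), S(g_4,m_6), S(r,m_6), S(g_1,m_7), S(g_2,m_7), S(g_3,m_7), S(g_4,m_7), S(r,m_7), S(m_6,m_7)) all reduce to 0 modulo the current basis, so we have a Gröbner basis.
Inter-reduce: drop elements whose leading term is divisible by another's, tail-reduce, and make monic.
Reduced Gröbner basis: {x^{2} - \tfrac{872}{891}x - \tfrac{160}{891}y + \tfrac{1264}{297}z - \tfrac{247}{891}, xy - \tfrac{11}{162}x - \tfrac{2}{81}y - \tfrac{71}{54}z - \tfrac{50}{81}, xz - \tfrac{14}{9}x - \tfrac{10}{9}y - \tfrac{2}{3}z + \tfrac{11}{9}, y^{2} - \tfrac{143}{405}x - \tfrac{511}{405}y - \tfrac{32}{135}z + \tfrac{644}{405}, yz + \tfrac{11}{18}x + \tfrac{2}{9}y - \tfrac{1}{6}z - \tfrac{4}{9}, z^{2} - \tfrac{4}{3}z + \tfrac{1}{3}}.
The reduced Gröbner basis of I + (p) is {x^{2} - \tfrac{872}{891}x - \tfrac{160}{891}y + \tfrac{1264}{297}z - \tfrac{247}{891}, xy - \tfrac{11}{162}x - \tfrac{2}{81}y - \tfrac{71}{54}z - \tfrac{50}{81}, xz - \tfrac{14}{9}x - \tfrac{10}{9}y - \tfrac{2}{3}z + \tfrac{11}{9}, y^{2} - \tfrac{143}{405}x - \tfrac{511}{405}y - \tfrac{32}{135}z + \tfrac{644}{405}, yz + \tfrac{11}{18}x + \tfrac{2}{9}y - \tfrac{1}{6}z - \tfrac{4}{9}, z^{2} - \tfrac{4}{3}z + \tfrac{1}{3}} ≠ {1}, a proper ideal, so the enlarged system stays consistent: p is independent of I, with normal form -3xy + \tfrac{11}{54}x + \tfrac{2}{27}y + \tfrac{71}{18}z + \tfrac{50}{27}.

3x^{2}y + \tfrac{96}{11}xy^{2} + \tfrac{60}{11}y^{3} - \tfrac{93}{11}xy - \tfrac{84}{11}y^{2} - \tfrac{1}{3}yz + \tfrac{27}{11}y + 4z + 2 is independent of I; its normal form modulo I is -3xy + \tfrac{11}{54}x + \tfrac{2}{27}y + \tfrac{71}{18}z + \tfrac{50}{27}.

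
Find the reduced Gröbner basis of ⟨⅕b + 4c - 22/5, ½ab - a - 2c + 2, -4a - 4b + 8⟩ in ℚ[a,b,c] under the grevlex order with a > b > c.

f_1 = ⅕b + 4c - 22/5, LT = b.
f_2 = ½ab - a - 2c + 2, LT = ab.
f_3 = -4a - 4b + 8, LT = a.

S(f_1,f_2): lcm = ab. S = 20ac - 20a + 4c - 4.
  leading term ac: subtract (-5c)·f_3 from 20ac - 20a + 4c - 4 → -20bc - 20a + 44c - 4
  leading term bc: subtract (-100c)·f_1 from -20bc - 20a + 44c - 4 → 400c² - 20a - 396c - 4
  leading term c²: no divisor's leading term divides it; move 400c² to the remainder.
  leading term a: subtract (5)·f_3 from -20a - 396c - 4 → 20b - 396c - 44
  leading term b: subtract (100)·f_1 from 20b - 396c - 44 → -796c + 396
  leading term c: no divisor's leading term divides it; move -796c to the remainder.
  leading term 1: no divisor's leading term divides it; move 396 to the remainder.
  remainder 400c² - 796c + 396 ≠ 0; add g_4 = 400c² - 796c + 396 to the basis.

The other S-polynomials (S(f_1,f_3), S(f_2,f_3), S(f_1,g_4), S(f_2,g_4), S(f_3,g_4)) all reduce to 0 modulo the current basis, so we have a Gröbner basis.
Inter-reduce: drop elements whose leading term is divisible by another's, tail-reduce, and make monic.

G = {c² - 199/100c + 99/100, a - 20c + 20, b + 20c - 22}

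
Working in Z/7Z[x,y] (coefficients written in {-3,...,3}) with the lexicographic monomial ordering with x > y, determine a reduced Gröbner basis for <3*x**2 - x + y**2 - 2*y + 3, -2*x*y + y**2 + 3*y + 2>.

G = {x + 3*y**2 - 2*y, y**3 + 3*y**2 - 3*y - 2}

f_1 = 3*x**2 - x + y**2 - 2*y + 3, LT = x**2.
f_2 = -2*x*y + y**2 + 3*y + 2, LT = x*y.

S(f_1,f_2): lcm = x**2*y. S = -3*x*y**2 + x - 2*y**3 - 3*y**2 + y.
  leading term x*y**2: subtract (-2*y)·f_2 from -3*x*y**2 + x - 2*y**3 - 3*y**2 + y → x + 3*y**2 - 2*y
  leading term x: no divisor's leading term divides it; move x to the remainder.
  leading term y**2: no divisor's leading term divides it; move 3*y**2 to the remainder.
  leading term y: no divisor's leading term divides it; move -2*y to the remainder.
  remainder x + 3*y**2 - 2*y ≠ 0; add g_3 = x + 3*y**2 - 2*y to the basis.

S(f_1,g_3): lcm = x**2. S = -3*x*y**2 + 2*x*y + 2*x - 2*y**2 - 3*y + 1.
  leading term x*y**2: subtract (-2*y)·f_2 from -3*x*y**2 + 2*x*y + 2*x - 2*y**2 - 3*y + 1 → 2*x*y + 2*x + 2*y**3 - 3*y**2 + y + 1
  leading term x*y: subtract (-1)·f_2 from 2*x*y + 2*x + 2*y**3 - 3*y**2 + y + 1 → 2*x + 2*y**3 - 2*y**2 - 3*y + 3
  leading term x: subtract (2)·g_3 from 2*x + 2*y**3 - 2*y**2 - 3*y + 3 → 2*y**3 - y**2 + y + 3
  leading term y**3: no divisor's leading term divides it; move 2*y**3 to the remainder.
  leading term y**2: no divisor's leading term divides it; move -y**2 to the remainder.
  leading term y: no divisor's leading term divides it; move y to the remainder.
  leading term 1: no divisor's leading term divides it; move 3 to the remainder.
  remainder 2*y**3 - y**2 + y + 3 ≠ 0; add g_4 = 2*y**3 - y**2 + y + 3 to the basis.

S(f_2,g_3): lcm = x*y. S = -3*y**3 - 2*y**2 + 2*y - 1.
  leading term y**3: subtract (2)·g_4 from -3*y**3 - 2*y**2 + 2*y - 1 → 0
  remainder 0.

S(f_1,g_4): leading monomials are coprime, so the S-polynomial reduces to 0 (Buchberger's first criterion).
S(f_2,g_4): lcm = x*y**3. S = -3*x*y**2 + 3*x*y + 2*x + 3*y**4 + 2*y**3 - y**2.
  leading term x*y**2: subtract (-2*y)·f_2 from -3*x*y**2 + 3*x*y + 2*x + 3*y**4 + 2*y**3 - y**2 → 3*x*y + 2*x + 3*y**4 - 3*y**3 - 2*y**2 - 3*y
  leading term x*y: subtract (2)·f_2 from 3*x*y + 2*x + 3*y**4 - 3*y**3 - 2*y**2 - 3*y → 2*x + 3*y**4 - 3*y**3 + 3*y**2 - 2*y + 3
  leading term x: subtract (2)·g_3 from 2*x + 3*y**4 - 3*y**3 + 3*y**2 - 2*y + 3 → 3*y**4 - 3*y**3 - 3*y**2 + 2*y + 3
  leading term y**4: subtract (-2*y)·g_4 from 3*y**4 - 3*y**3 - 3*y**2 + 2*y + 3 → 2*y**3 - y**2 + y + 3
  leading term y**3: subtract (1)·g_4 from 2*y**3 - y**2 + y + 3 → 0
  remainder 0.

S(g_3,g_4): leading monomials are coprime, so the S-polynomial reduces to 0 (Buchberger's first criterion).
Every S-polynomial of the final basis reduces to 0, so we have a Gröbner basis.
Inter-reduce: drop elements whose leading term is divisible by another's, tail-reduce, and make monic.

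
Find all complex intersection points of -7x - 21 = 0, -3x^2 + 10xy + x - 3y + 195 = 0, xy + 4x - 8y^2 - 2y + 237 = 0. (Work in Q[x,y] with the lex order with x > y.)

Compute a lex Gröbner basis by Buchberger's algorithm.
f_1 = -7x - 21, LT = x.
f_2 = -3x^2 + 10xy + x - 3y + 195, LT = x^2.
f_3 = xy + 4x - 8y^2 - 2y + 237, LT = xy.

S(f_1,f_2): lcm = x^2. S = 10/3xy + 10/3x - y + 65.
  reduce S modulo (f_1, f_2, f_3):
  remainder -11y + 55 ≠ 0; add h_4 = -11y + 55 to the basis.

The other S-polynomials (S(f_1,f_3), S(f_2,f_3), S(f_1,h_4), S(f_2,h_4), S(f_3,h_4)) all reduce to 0 modulo the current basis, so we have a Gröbner basis.
Inter-reduce: drop elements whose leading term is divisible by another's, tail-reduce, and make monic.
Reduced Gröbner basis: {x + 3, y - 5}.

From the last basis element, y - 5 = 0, so y takes values in {5}. Each choice, substituted upward through the basis, yields the corresponding point(s) of the solution set.
  y = 5: the earlier basis element becomes x + 3 = 0, giving x = -3 — point (-3, 5).
This is the nonlinear analogue of row-reducing a linear system.

{(-3, 5)}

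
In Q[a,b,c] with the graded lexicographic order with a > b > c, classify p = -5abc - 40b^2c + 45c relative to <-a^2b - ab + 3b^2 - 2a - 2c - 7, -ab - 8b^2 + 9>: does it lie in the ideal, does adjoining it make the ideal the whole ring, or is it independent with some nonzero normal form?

First compute the reduced Gröbner basis of I by Buchberger's algorithm.
f_1 = -a^2b - ab + 3b^2 - 2a - 2c - 7, LT = a^2b.
f_2 = -ab - 8b^2 + 9, LT = ab.

S(f_1,f_2): lcm = a^2b. S = -8ab^2 + ab - 3b^2 + 11a + 2c + 7.
  reduce S modulo (f_1, f_2):
  remainder 64b^3 - 11b^2 + 11a - 72b + 2c + 16 ≠ 0; add h_3 = 64b^3 - 11b^2 + 11a - 72b + 2c + 16 to the basis.

S(f_1,h_3): lcm = a^2b^3. S = 11/64a^2b^2 + ab^3 - 3b^4 - 11/64a^3 + 9/8a^2b - 1/32a^2c + 2ab^2 + 2b^2c - 1/4a^2 + 7b^2.
  reduce S modulo (f_1, f_2, h_3):
  remainder -11/64a^3 - 1/32a^2c + 2b^2c - 1/4a^2 + 7/8b^2 + 1/2a - 7/4c - 5/64 ≠ 0; add h_4 = -11/64a^3 - 1/32a^2c + 2b^2c - 1/4a^2 + 7/8b^2 + 1/2a - 7/4c - 5/64 to the basis.

S(f_2,h_3): lcm = ab^3. S = 8b^4 + 11/64ab^2 - 11/64a^2 + 9/8ab - 1/32ac - 9b^2 - 1/4a.
  reduce S modulo (f_1, f_2, h_3, h_4):
  remainder -11/64a^2 - 1/32ac + 2b^2 - 1/4bc - 1/4a - 29/64b - 9/4 ≠ 0; add h_5 = -11/64a^2 - 1/32ac + 2b^2 - 1/4bc - 1/4a - 29/64b - 9/4 to the basis.

The other S-polynomials (S(f_1,h_4), S(f_2,h_4), S(h_3,h_4), S(f_1,h_5), S(f_2,h_5), S(h_3,h_5), S(h_4,h_5)) all reduce to 0 modulo the current basis, so we have a Gröbner basis.
Inter-reduce: drop elements whose leading term is divisible by another's, tail-reduce, and make monic.
Reduced Gröbner basis: {b^3 - 11/64b^2 + 11/64a - 9/8b + 1/32c + 1/4, a^2 + 2/11ac - 128/11b^2 + 16/11bc + 16/11a + 29/11b + 144/11, ab + 8b^2 - 9}.
Label its elements g_1 = b^3 - 11/64b^2 + 11/64a - 9/8b + 1/32c + 1/4, g_2 = a^2 + 2/11ac - 128/11b^2 + 16/11bc + 16/11a + 29/11b + 144/11, g_3 = ab + 8b^2 - 9.

Reduce p = -5abc - 40b^2c + 45c modulo G:
  leading term abc: subtract (-5c)·g_3 from -5abc - 40b^2c + 45c → 0
  normal form = 0.
Since the normal form is 0, p ∈ I.

-5abc - 40b^2c + 45c lies in I (it reduces to 0).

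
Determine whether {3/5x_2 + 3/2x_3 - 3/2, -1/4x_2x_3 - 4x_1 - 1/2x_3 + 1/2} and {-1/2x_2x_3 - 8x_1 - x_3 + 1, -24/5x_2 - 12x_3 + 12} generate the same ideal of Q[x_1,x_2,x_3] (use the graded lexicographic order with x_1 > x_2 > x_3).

Yes, the ideals are equal.

Since reduced Gröbner bases are canonical representatives of ideals under a given ordering, it suffices to compute and compare them.
Buchberger on the first generating set:
f_1 = 3/5x_2 + 3/2x_3 - 3/2, LT = x_2.
f_2 = -1/4x_2x_3 - 4x_1 - 1/2x_3 + 1/2, LT = x_2x_3.

S(f_1,f_2): lcm = x_2x_3. S = 5/2x_3^2 - 16x_1 - 9/2x_3 + 2.
  leading term x_3^2: no divisor's leading term divides it; move 5/2x_3^2 to the remainder.
  leading term x_1: no divisor's leading term divides it; move -16x_1 to the remainder.
  leading term x_3: no divisor's leading term divides it; move -9/2x_3 to the remainder.
  leading term 1: no divisor's leading term divides it; move 2 to the remainder.
  remainder 5/2x_3^2 - 16x_1 - 9/2x_3 + 2 ≠ 0; add g_3 = 5/2x_3^2 - 16x_1 - 9/2x_3 + 2 to the basis.

The other S-polynomials (S(f_1,g_3), S(f_2,g_3)) all reduce to 0 modulo the current basis, so we have a Gröbner basis.
Inter-reduce: drop elements whose leading term is divisible by another's, tail-reduce, and make monic.
Reduced Gröbner basis: {x_3^2 - 32/5x_1 - 9/5x_3 + 4/5, x_2 + 5/2x_3 - 5/2}.

Buchberger on the second generating set:
h_1 = -1/2x_2x_3 - 8x_1 - x_3 + 1, LT = x_2x_3.
h_2 = -24/5x_2 - 12x_3 + 12, LT = x_2.

S(h_1,h_2): lcm = x_2x_3. S = -5/2x_3^2 + 16x_1 + 9/2x_3 - 2.
  leading term x_3^2: no divisor's leading term divides it; move -5/2x_3^2 to the remainder.
  leading term x_1: no divisor's leading term divides it; move 16x_1 to the remainder.
  leading term x_3: no divisor's leading term divides it; move 9/2x_3 to the remainder.
  leading term 1: no divisor's leading term divides it; move -2 to the remainder.
  remainder -5/2x_3^2 + 16x_1 + 9/2x_3 - 2 ≠ 0; add k_3 = -5/2x_3^2 + 16x_1 + 9/2x_3 - 2 to the basis.

The other S-polynomials (S(h_1,k_3), S(h_2,k_3)) all reduce to 0 modulo the current basis, so we have a Gröbner basis.
Inter-reduce: drop elements whose leading term is divisible by another's, tail-reduce, and make monic.
Reduced Gröbner basis: {x_3^2 - 32/5x_1 - 9/5x_3 + 4/5, x_2 + 5/2x_3 - 5/2}.

The two bases agree; hence the ideals are identical.
The choice of monomial ordering does not affect the verdict — as long as both bases are computed under the same ordering, their equality decides ideal equality.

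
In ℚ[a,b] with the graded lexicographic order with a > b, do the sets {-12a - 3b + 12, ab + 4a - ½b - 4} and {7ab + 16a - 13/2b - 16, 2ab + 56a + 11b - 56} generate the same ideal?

Two ideals are equal iff their reduced Gröbner bases coincide (the reduced basis is unique for a fixed ordering).
Buchberger on the first generating set:
f_1 = -12a - 3b + 12, LT = a.
f_2 = ab + 4a - ½b - 4, LT = ab.

S(f_1,f_2): lcm = ab. S = ¼b² - 4a - ½b + 4.
  reduce S modulo (f_1, f_2):
  remainder ¼b² + ½b ≠ 0; add g_3 = ¼b² + ½b to the basis.

The other S-polynomials (S(f_1,g_3), S(f_2,g_3)) all reduce to 0 modulo the current basis, so we have a Gröbner basis.
Inter-reduce: drop elements whose leading term is divisible by another's, tail-reduce, and make monic.
Reduced Gröbner basis: {b² + 2b, a + ¼b - 1}.

Buchberger on the second generating set:
h_1 = 7ab + 16a - 13/2b - 16, LT = ab.
h_2 = 2ab + 56a + 11b - 56, LT = ab.

S(h_1,h_2): lcm = ab. S = -180/7a - 45/7b + 180/7.
  reduce S modulo (h_1, h_2):
  remainder -180/7a - 45/7b + 180/7 ≠ 0; add k_3 = -180/7a - 45/7b + 180/7 to the basis.

S(h_1,k_3): lcm = ab. S = -¼b² + 16/7a + 1/14b - 16/7.
  reduce S modulo (h_1, h_2, k_3):
  remainder -¼b² - ½b ≠ 0; add k_4 = -¼b² - ½b to the basis.

The other S-polynomials (S(h_2,k_3), S(h_1,k_4), S(h_2,k_4), S(k_3,k_4)) all reduce to 0 modulo the current basis, so we have a Gröbner basis.
Inter-reduce: drop elements whose leading term is divisible by another's, tail-reduce, and make monic.
Reduced Gröbner basis: {b² + 2b, a + ¼b - 1}.

Same reduced basis, so the two generating sets span the same ideal.
The choice of monomial ordering does not affect the verdict — as long as both bases are computed under the same ordering, their equality decides ideal equality.

Yes, the ideals are equal.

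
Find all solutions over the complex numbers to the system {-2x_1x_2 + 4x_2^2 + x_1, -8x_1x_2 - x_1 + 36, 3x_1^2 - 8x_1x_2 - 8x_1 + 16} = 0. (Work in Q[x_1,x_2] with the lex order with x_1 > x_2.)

Compute a lex Gröbner basis by Buchberger's algorithm.
f_1 = -2x_1x_2 + x_1 + 4x_2^2, LT = x_1x_2.
f_2 = -8x_1x_2 - x_1 + 36, LT = x_1x_2.
f_3 = 3x_1^2 - 8x_1x_2 - 8x_1 + 16, LT = x_1^2.

S(f_1,f_2): lcm = x_1x_2. S = -5/8x_1 - 2x_2^2 + 9/2.
  leading term x_1: no divisor's leading term divides it; move -5/8x_1 to the remainder.
  leading term x_2^2: no divisor's leading term divides it; move -2x_2^2 to the remainder.
  leading term 1: no divisor's leading term divides it; move 9/2 to the remainder.
  remainder -5/8x_1 - 2x_2^2 + 9/2 ≠ 0; add h_4 = -5/8x_1 - 2x_2^2 + 9/2 to the basis.

S(f_1,f_3): lcm = x_1^2x_2. S = -1/2x_1^2 + 2/3x_1x_2^2 + 8/3x_1x_2 - 16/3x_2.
  leading term x_1^2: subtract (-1/6)·f_3 from -1/2x_1^2 + 2/3x_1x_2^2 + 8/3x_1x_2 - 16/3x_2 → 2/3x_1x_2^2 + 4/3x_1x_2 - 4/3x_1 - 16/3x_2 + 8/3
  leading term x_1x_2^2: subtract (-1/3x_2)·f_1 from 2/3x_1x_2^2 + 4/3x_1x_2 - 4/3x_1 - 16/3x_2 + 8/3 → 5/3x_1x_2 - 4/3x_1 + 4/3x_2^3 - 16/3x_2 + 8/3
  leading term x_1x_2: subtract (-5/6)·f_1 from 5/3x_1x_2 - 4/3x_1 + 4/3x_2^3 - 16/3x_2 + 8/3 → -1/2x_1 + 4/3x_2^3 + 10/3x_2^2 - 16/3x_2 + 8/3
  leading term x_1: subtract (4/5)·h_4 from -1/2x_1 + 4/3x_2^3 + 10/3x_2^2 - 16/3x_2 + 8/3 → 4/3x_2^3 + 74/15x_2^2 - 16/3x_2 - 14/15
  leading term x_2^3: no divisor's leading term divides it; move 4/3x_2^3 to the remainder.
  leading term x_2^2: no divisor's leading term divides it; move 74/15x_2^2 to the remainder.
  leading term x_2: no divisor's leading term divides it; move -16/3x_2 to the remainder.
  leading term 1: no divisor's leading term divides it; move -14/15 to the remainder.
  remainder 4/3x_2^3 + 74/15x_2^2 - 16/3x_2 - 14/15 ≠ 0; add h_5 = 4/3x_2^3 + 74/15x_2^2 - 16/3x_2 - 14/15 to the basis.

S(f_2,f_3): lcm = x_1^2x_2. S = 1/8x_1^2 + 8/3x_1x_2^2 + 8/3x_1x_2 - 9/2x_1 - 16/3x_2.
  leading term x_1^2: subtract (1/24)·f_3 from 1/8x_1^2 + 8/3x_1x_2^2 + 8/3x_1x_2 - 9/2x_1 - 16/3x_2 → 8/3x_1x_2^2 + 3x_1x_2 - 25/6x_1 - 16/3x_2 - 2/3
  leading term x_1x_2^2: subtract (-4/3x_2)·f_1 from 8/3x_1x_2^2 + 3x_1x_2 - 25/6x_1 - 16/3x_2 - 2/3 → 13/3x_1x_2 - 25/6x_1 + 16/3x_2^3 - 16/3x_2 - 2/3
  leading term x_1x_2: subtract (-13/6)·f_1 from 13/3x_1x_2 - 25/6x_1 + 16/3x_2^3 - 16/3x_2 - 2/3 → -2x_1 + 16/3x_2^3 + 26/3x_2^2 - 16/3x_2 - 2/3
  leading term x_1: subtract (16/5)·h_4 from -2x_1 + 16/3x_2^3 + 26/3x_2^2 - 16/3x_2 - 2/3 → 16/3x_2^3 + 226/15x_2^2 - 16/3x_2 - 226/15
  leading term x_2^3: subtract (4)·h_5 from 16/3x_2^3 + 226/15x_2^2 - 16/3x_2 - 226/15 → -14/3x_2^2 + 16x_2 - 34/3
  leading term x_2^2: no divisor's leading term divides it; move -14/3x_2^2 to the remainder.
  leading term x_2: no divisor's leading term divides it; move 16x_2 to the remainder.
  leading term 1: no divisor's leading term divides it; move -34/3 to the remainder.
  remainder -14/3x_2^2 + 16x_2 - 34/3 ≠ 0; add h_6 = -14/3x_2^2 + 16x_2 - 34/3 to the basis.

S(f_1,h_4): lcm = x_1x_2. S = -1/2x_1 - 16/5x_2^3 - 2x_2^2 + 36/5x_2.
  leading term x_1: subtract (4/5)·h_4 from -1/2x_1 - 16/5x_2^3 - 2x_2^2 + 36/5x_2 → -16/5x_2^3 - 2/5x_2^2 + 36/5x_2 - 18/5
  leading term x_2^3: subtract (-12/5)·h_5 from -16/5x_2^3 - 2/5x_2^2 + 36/5x_2 - 18/5 → 286/25x_2^2 - 28/5x_2 - 146/25
  leading term x_2^2: subtract (-429/175)·h_6 from 286/25x_2^2 - 28/5x_2 - 146/25 → 5884/175x_2 - 5884/175
  leading term x_2: no divisor's leading term divides it; move 5884/175x_2 to the remainder.
  leading term 1: no divisor's leading term divides it; move -5884/175 to the remainder.
  remainder 5884/175x_2 - 5884/175 ≠ 0; add h_7 = 5884/175x_2 - 5884/175 to the basis.

The other S-polynomials (S(f_2,h_4), S(f_3,h_4), S(f_1,h_5), S(f_2,h_5), S(f_3,h_5), S(h_4,h_5), S(f_1,h_6), S(f_2,h_6), S(f_3,h_6), S(h_4,h_6), S(h_5,h_6), S(f_1,h_7), S(f_2,h_7), S(f_3,h_7), S(h_4,h_7), S(h_5,h_7), S(h_6,h_7)) all reduce to 0 modulo the current basis, so we have a Gröbner basis.
Inter-reduce: drop elements whose leading term is divisible by another's, tail-reduce, and make monic.
Reduced Gröbner basis: {x_1 - 4, x_2 - 1}.

Since the basis is lex-ordered, x_2 - 1 is univariate in x_2. Its roots are {1}. Back-substituting each root into the other basis elements fixes the other coordinates.
  x_2 = 1: the earlier basis element becomes x_1 - 4 = 0, giving x_1 = 4 — point (4, 1).

{(4, 1)}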